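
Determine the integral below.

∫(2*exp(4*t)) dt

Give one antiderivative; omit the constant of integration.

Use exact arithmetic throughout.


Answer: exp(4*t)/2.


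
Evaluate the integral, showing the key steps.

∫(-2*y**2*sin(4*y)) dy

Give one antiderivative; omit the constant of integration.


Step 1. Integrate ∫(-2*y**2*sin(4*y)) dy by parts with u = y**2, dv = (-2*sin(4*y)) dy, so v = cos(4*y)/2: now y**2*cos(4*y)/2 + ∫(-y*cos(4*y)) dy.
Step 2. Integrate ∫(-y*cos(4*y)) dy by parts with u = y, dv = (-cos(4*y)) dy, so v = -sin(4*y)/4: now y**2*cos(4*y)/2 - y*sin(4*y)/4 + ∫(sin(4*y)/4) dy.
Step 3. Evaluate the standard form: now y**2*cos(4*y)/2 - y*sin(4*y)/4 - cos(4*y)/16.
Answer: y**2*cos(4*y)/2 - y*sin(4*y)/4 - cos(4*y)/16.


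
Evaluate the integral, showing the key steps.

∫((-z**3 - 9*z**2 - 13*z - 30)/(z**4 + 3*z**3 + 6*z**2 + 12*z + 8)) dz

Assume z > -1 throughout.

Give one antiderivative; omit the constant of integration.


Step 1. Decompose ∫((-z**3 - 9*z**2 - 13*z - 30)/(z**4 + 3*z**3 + 6*z**2 + 12*z + 8)) dz by partial fractions, (-z**3 - 9*z**2 - 13*z - 30)/(z**4 + 3*z**3 + 6*z**2 + 12*z + 8) = -3/(z**2 + 4) + 4/(z + 2) - 5/(z + 1): now ∫(-5/(z + 1)) dz + ∫(4/(z + 2)) dz + ∫(-3/(z**2 + 4)) dz.
Step 2. Evaluate the standard form [assuming z > -1]: now -5*log(z + 1) + ∫(4/(z + 2)) dz + ∫(-3/(z**2 + 4)) dz.
Step 3. Evaluate the standard form [assuming z > -2]: now -5*log(z + 1) + 4*log(z + 2) + ∫(-3/(z**2 + 4)) dz.
Step 4. Evaluate the standard form: now -5*log(z + 1) + 4*log(z + 2) - 3*atan(z/2)/2.
Answer: -5*log(z + 1) + 4*log(z + 2) - 3*atan(z/2)/2.


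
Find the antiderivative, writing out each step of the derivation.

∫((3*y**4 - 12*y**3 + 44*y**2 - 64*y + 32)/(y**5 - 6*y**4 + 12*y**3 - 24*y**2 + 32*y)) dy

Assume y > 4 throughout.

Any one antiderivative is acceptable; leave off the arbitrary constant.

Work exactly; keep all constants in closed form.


Step 1. Decompose ∫((3*y**4 - 12*y**3 + 44*y**2 - 64*y + 32)/(y**5 - 6*y**4 + 12*y**3 - 24*y**2 + 32*y)) dy by partial fractions, (3*y**4 - 12*y**3 + 44*y**2 - 64*y + 32)/(y**5 - 6*y**4 + 12*y**3 - 24*y**2 + 32*y) = -4/(y**2 + 4) - 1/(y - 2) + 3/(y - 4) + 1/y: now ∫(1/y) dy + ∫(3/(y - 4)) dy + ∫(-1/(y - 2)) dy + ∫(-4/(y**2 + 4)) dy.
Step 2. Evaluate the standard form [assuming y > 0]: now log(y) + ∫(3/(y - 4)) dy + ∫(-1/(y - 2)) dy + ∫(-4/(y**2 + 4)) dy.
Step 3. Evaluate the standard form [assuming y > 2]: now log(y) - log(y - 2) + ∫(3/(y - 4)) dy + ∫(-4/(y**2 + 4)) dy.
Step 4. Evaluate the standard form [assuming y > 4]: now log(y) + 3*log(y - 4) - log(y - 2) + ∫(-4/(y**2 + 4)) dy.
Step 5. Evaluate the standard form: now log(y) + 3*log(y - 4) - log(y - 2) - 2*atan(y/2).
Answer: log(y) + 3*log(y - 4) - log(y - 2) - 2*atan(y/2).


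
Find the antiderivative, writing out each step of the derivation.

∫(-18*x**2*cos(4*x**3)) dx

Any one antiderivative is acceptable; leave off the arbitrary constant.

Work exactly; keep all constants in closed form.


Step 1. Substitute u = x**3, turning ∫(-18*x**2*cos(4*x**3)) dx into ∫(-6*cos(4*u)) du: now ∫(-6*cos(4*u)) du.
Step 2. Evaluate the standard form: now -3*sin(4*u)/2.
Step 3. Substitute back u = x**3: now -3*sin(4*x**3)/2.
Answer: -3*sin(4*x**3)/2.


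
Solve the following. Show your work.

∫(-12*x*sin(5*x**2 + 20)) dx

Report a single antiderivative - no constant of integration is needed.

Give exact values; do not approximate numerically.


Step 1. Substitute u = x**2 + 4, turning ∫(-12*x*sin(5*x**2 + 20)) dx into ∫(-6*sin(5*u)) du: now ∫(-6*sin(5*u)) du.
Step 2. Evaluate the standard form: now 6*cos(5*u)/5.
Step 3. Substitute back u = x**2 + 4: now 6*cos(5*x**2 + 20)/5.
Answer: 6*cos(5*x**2 + 20)/5.


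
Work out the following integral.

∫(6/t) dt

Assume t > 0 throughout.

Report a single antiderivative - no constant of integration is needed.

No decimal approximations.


Answer: 6*log(t).


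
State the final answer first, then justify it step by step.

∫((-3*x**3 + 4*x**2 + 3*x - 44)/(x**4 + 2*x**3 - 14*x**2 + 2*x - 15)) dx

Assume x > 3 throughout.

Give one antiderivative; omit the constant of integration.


The answer is -log(x - 3) - 2*log(x + 5) + 3*atan(x).
Step 1. Decompose ∫((-3*x**3 + 4*x**2 + 3*x - 44)/(x**4 + 2*x**3 - 14*x**2 + 2*x - 15)) dx by partial fractions, (-3*x**3 + 4*x**2 + 3*x - 44)/(x**4 + 2*x**3 - 14*x**2 + 2*x - 15) = 3/(x**2 + 1) - 2/(x + 5) - 1/(x - 3): now ∫(-1/(x - 3)) dx + ∫(-2/(x + 5)) dx + ∫(3/(x**2 + 1)) dx.
Step 2. Evaluate the standard form [assuming x > 3]: now -log(x - 3) + ∫(-2/(x + 5)) dx + ∫(3/(x**2 + 1)) dx.
Step 3. Evaluate the standard form [assuming x > -5]: now -log(x - 3) - 2*log(x + 5) + ∫(3/(x**2 + 1)) dx.
Step 4. Evaluate the standard form: now -log(x - 3) - 2*log(x + 5) + 3*atan(x).
Answer: -log(x - 3) - 2*log(x + 5) + 3*atan(x).


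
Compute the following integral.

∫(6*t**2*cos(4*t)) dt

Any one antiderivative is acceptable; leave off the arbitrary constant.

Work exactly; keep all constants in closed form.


Answer: 3*t**2*sin(4*t)/2 + 3*t*cos(4*t)/4 - 3*sin(4*t)/16.


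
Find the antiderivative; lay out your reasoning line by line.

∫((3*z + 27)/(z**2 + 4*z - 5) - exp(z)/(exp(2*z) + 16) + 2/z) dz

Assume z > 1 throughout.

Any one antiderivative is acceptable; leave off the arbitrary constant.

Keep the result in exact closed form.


Step 1. Rewrite: now ∫(2/z) dz + ∫((3*z + 27)/(z**2 + 4*z - 5)) dz + ∫(-exp(z)/(exp(2*z) + 16)) dz.
Step 2. Substitute u = exp(z), turning ∫(-exp(z)/(exp(2*z) + 16)) dz into ∫(-1/(u**2 + 16)) du: now ∫(2/z) dz + ∫((3*z + 27)/(z**2 + 4*z - 5)) dz + ∫(-1/(u**2 + 16)) du.
Step 3. Evaluate the standard form: now -atan(u/4)/4 + ∫(2/z) dz + ∫((3*z + 27)/(z**2 + 4*z - 5)) dz.
Step 4. Substitute back u = exp(z): now -atan(exp(z)/4)/4 + ∫(2/z) dz + ∫((3*z + 27)/(z**2 + 4*z - 5)) dz.
Step 5. Evaluate the standard form [assuming z > 0]: now 2*log(z) - atan(exp(z)/4)/4 + ∫((3*z + 27)/(z**2 + 4*z - 5)) dz.
Step 6. Decompose ∫((3*z + 27)/(z**2 + 4*z - 5)) dz by partial fractions, (3*z + 27)/(z**2 + 4*z - 5) = -2/(z + 5) + 5/(z - 1): now 2*log(z) - atan(exp(z)/4)/4 + ∫(5/(z - 1)) dz + ∫(-2/(z + 5)) dz.
Step 7. Evaluate the standard form [assuming z > 1]: now 2*log(z) + 5*log(z - 1) - atan(exp(z)/4)/4 + ∫(-2/(z + 5)) dz.
Step 8. Evaluate the standard form [assuming z > -5]: now 2*log(z) + 5*log(z - 1) - 2*log(z + 5) - atan(exp(z)/4)/4.
Answer: 2*log(z) + 5*log(z - 1) - 2*log(z + 5) - atan(exp(z)/4)/4.


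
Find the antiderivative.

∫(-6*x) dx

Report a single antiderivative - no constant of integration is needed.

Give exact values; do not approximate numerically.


Answer: -3*x**2.


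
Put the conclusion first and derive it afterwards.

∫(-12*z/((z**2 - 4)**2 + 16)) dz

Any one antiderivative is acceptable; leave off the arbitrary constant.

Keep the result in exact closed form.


The answer is -3*atan(z**2/4 - 1)/2.
Step 1. Substitute u = z**2 - 4, turning ∫(-12*z/((z**2 - 4)**2 + 16)) dz into ∫(-6/(u**2 + 16)) du: now ∫(-6/(u**2 + 16)) du.
Step 2. Evaluate the standard form: now -3*atan(u/4)/2.
Step 3. Substitute back u = z**2 - 4: now -3*atan(z**2/4 - 1)/2.
Answer: -3*atan(z**2/4 - 1)/2.


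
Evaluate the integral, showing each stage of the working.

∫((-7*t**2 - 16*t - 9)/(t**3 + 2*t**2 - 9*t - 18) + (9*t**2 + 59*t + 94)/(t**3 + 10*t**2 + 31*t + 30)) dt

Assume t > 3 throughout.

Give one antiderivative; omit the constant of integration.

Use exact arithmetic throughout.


Step 1. Rewrite: now ∫((-7*t**2 - 16*t - 9)/(t**3 + 2*t**2 - 9*t - 18)) dt + ∫((9*t**2 + 59*t + 94)/(t**3 + 10*t**2 + 31*t + 30)) dt.
Step 2. Decompose ∫((-7*t**2 - 16*t - 9)/(t**3 + 2*t**2 - 9*t - 18)) dt by partial fractions, (-7*t**2 - 16*t - 9)/(t**3 + 2*t**2 - 9*t - 18) = -4/(t + 3) + 1/(t + 2) - 4/(t - 3): now ∫((9*t**2 + 59*t + 94)/(t**3 + 10*t**2 + 31*t + 30)) dt + ∫(-4/(t - 3)) dt + ∫(1/(t + 2)) dt + ∫(-4/(t + 3)) dt.
Step 3. Evaluate the standard form [assuming t > -2]: now log(t + 2) + ∫((9*t**2 + 59*t + 94)/(t**3 + 10*t**2 + 31*t + 30)) dt + ∫(-4/(t - 3)) dt + ∫(-4/(t + 3)) dt.
Step 4. Evaluate the standard form [assuming t > 3]: now -4*log(t - 3) + log(t + 2) + ∫((9*t**2 + 59*t + 94)/(t**3 + 10*t**2 + 31*t + 30)) dt + ∫(-4/(t + 3)) dt.
Step 5. Evaluate the standard form [assuming t > -3]: now -4*log(t - 3) + log(t + 2) - 4*log(t + 3) + ∫((9*t**2 + 59*t + 94)/(t**3 + 10*t**2 + 31*t + 30)) dt.
Step 6. Decompose ∫((9*t**2 + 59*t + 94)/(t**3 + 10*t**2 + 31*t + 30)) dt by partial fractions, (9*t**2 + 59*t + 94)/(t**3 + 10*t**2 + 31*t + 30) = 4/(t + 5) + 1/(t + 3) + 4/(t + 2): now -4*log(t - 3) + log(t + 2) - 4*log(t + 3) + ∫(4/(t + 2)) dt + ∫(1/(t + 3)) dt + ∫(4/(t + 5)) dt.
Step 7. Evaluate the standard form [assuming t > -2]: now -4*log(t - 3) + 5*log(t + 2) - 4*log(t + 3) + ∫(1/(t + 3)) dt + ∫(4/(t + 5)) dt.
Step 8. Evaluate the standard form [assuming t > -5]: now -4*log(t - 3) + 5*log(t + 2) - 4*log(t + 3) + 4*log(t + 5) + ∫(1/(t + 3)) dt.
Step 9. Evaluate the standard form [assuming t > -3]: now -4*log(t - 3) + 5*log(t + 2) - 3*log(t + 3) + 4*log(t + 5).
Answer: -4*log(t - 3) + 5*log(t + 2) - 3*log(t + 3) + 4*log(t + 5).


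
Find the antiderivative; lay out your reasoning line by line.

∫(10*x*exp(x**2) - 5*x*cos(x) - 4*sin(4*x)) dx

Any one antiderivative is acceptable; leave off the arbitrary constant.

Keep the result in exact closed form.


Step 1. Rewrite: now ∫(10*x*exp(x**2)) dx + ∫(-5*x*cos(x)) dx + ∫(-4*sin(4*x)) dx.
Step 2. Substitute u = x**2, turning ∫(10*x*exp(x**2)) dx into ∫(5*exp(u)) du: now ∫(-5*x*cos(x)) dx + ∫(5*exp(u)) du + ∫(-4*sin(4*x)) dx.
Step 3. Evaluate the standard form: now 5*exp(u) + ∫(-5*x*cos(x)) dx + ∫(-4*sin(4*x)) dx.
Step 4. Substitute back u = x**2: now 5*exp(x**2) + ∫(-5*x*cos(x)) dx + ∫(-4*sin(4*x)) dx.
Step 5. Evaluate the standard form: now 5*exp(x**2) + cos(4*x) + ∫(-5*x*cos(x)) dx.
Step 6. Integrate ∫(-5*x*cos(x)) dx by parts with u = x, dv = (-5*cos(x)) dx, so v = -5*sin(x): now -5*x*sin(x) + 5*exp(x**2) + cos(4*x) + ∫(5*sin(x)) dx.
Step 7. Evaluate the standard form: now -5*x*sin(x) + 5*exp(x**2) - 5*cos(x) + cos(4*x).
Answer: -5*x*sin(x) + 5*exp(x**2) - 5*cos(x) + cos(4*x).


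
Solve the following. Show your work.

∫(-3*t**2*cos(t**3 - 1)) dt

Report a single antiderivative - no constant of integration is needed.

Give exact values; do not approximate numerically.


Step 1. Substitute u = t**3 - 1, turning ∫(-3*t**2*cos(t**3 - 1)) dt into ∫(-cos(u)) du: now ∫(-cos(u)) du.
Step 2. Evaluate the standard form: now -sin(u).
Step 3. Substitute back u = t**3 - 1: now -sin(t**3 - 1).
Answer: -sin(t**3 - 1).


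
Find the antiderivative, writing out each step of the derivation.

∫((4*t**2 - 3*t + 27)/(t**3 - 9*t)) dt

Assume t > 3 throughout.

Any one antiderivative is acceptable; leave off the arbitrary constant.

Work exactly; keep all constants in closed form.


Step 1. Decompose ∫((4*t**2 - 3*t + 27)/(t**3 - 9*t)) dt by partial fractions, (4*t**2 - 3*t + 27)/(t**3 - 9*t) = 4/(t + 3) + 3/(t - 3) - 3/t: now ∫(-3/t) dt + ∫(3/(t - 3)) dt + ∫(4/(t + 3)) dt.
Step 2. Evaluate the standard form [assuming t > -3]: now 4*log(t + 3) + ∫(-3/t) dt + ∫(3/(t - 3)) dt.
Step 3. Evaluate the standard form [assuming t > 3]: now 3*log(t - 3) + 4*log(t + 3) + ∫(-3/t) dt.
Step 4. Evaluate the standard form [assuming t > 0]: now -3*log(t) + 3*log(t - 3) + 4*log(t + 3).
Answer: -3*log(t) + 3*log(t - 3) + 4*log(t + 3).


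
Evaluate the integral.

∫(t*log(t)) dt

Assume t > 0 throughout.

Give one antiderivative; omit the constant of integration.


Answer: t**2*log(t)/2 - t**2/4.


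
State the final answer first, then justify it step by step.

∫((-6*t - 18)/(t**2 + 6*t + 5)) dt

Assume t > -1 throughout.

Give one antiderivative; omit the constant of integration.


The answer is -3*log(t + 1) - 3*log(t + 5).
Step 1. Decompose ∫((-6*t - 18)/(t**2 + 6*t + 5)) dt by partial fractions, (-6*t - 18)/(t**2 + 6*t + 5) = -3/(t + 5) - 3/(t + 1): now ∫(-3/(t + 1)) dt + ∫(-3/(t + 5)) dt.
Step 2. Evaluate the standard form [assuming t > -5]: now -3*log(t + 5) + ∫(-3/(t + 1)) dt.
Step 3. Evaluate the standard form [assuming t > -1]: now -3*log(t + 1) - 3*log(t + 5).
Answer: -3*log(t + 1) - 3*log(t + 5).


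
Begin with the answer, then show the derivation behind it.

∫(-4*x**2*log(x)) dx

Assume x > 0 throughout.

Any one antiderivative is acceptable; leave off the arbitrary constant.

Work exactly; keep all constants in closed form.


The answer is -4*x**3*log(x)/3 + 4*x**3/9.
Step 1. Integrate ∫(-4*x**2*log(x)) dx by parts with u = log(x), dv = (-4*x**2) dx, so v = -4*x**3/3 [assuming x > 0]: now -4*x**3*log(x)/3 + ∫(4*x**2/3) dx.
Step 2. Evaluate the standard form: now -4*x**3*log(x)/3 + 4*x**3/9.
Answer: -4*x**3*log(x)/3 + 4*x**3/9.


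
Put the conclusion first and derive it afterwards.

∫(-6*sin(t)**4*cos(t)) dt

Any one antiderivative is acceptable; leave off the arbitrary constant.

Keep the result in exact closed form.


The answer is -6*sin(t)**5/5.
Step 1. Substitute u = sin(t), turning ∫(-6*sin(t)**4*cos(t)) dt into ∫(-6*u**4) du: now ∫(-6*u**4) du.
Step 2. Evaluate the standard form: now -6*u**5/5.
Step 3. Substitute back u = sin(t): now -6*sin(t)**5/5.
Answer: -6*sin(t)**5/5.


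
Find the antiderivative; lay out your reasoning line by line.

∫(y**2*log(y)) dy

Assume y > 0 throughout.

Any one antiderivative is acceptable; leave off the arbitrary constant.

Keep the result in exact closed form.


Step 1. Integrate ∫(y**2*log(y)) dy by parts with u = log(y), dv = (y**2) dy, so v = y**3/3 [assuming y > 0]: now y**3*log(y)/3 + ∫(-y**2/3) dy.
Step 2. Evaluate the standard form: now y**3*log(y)/3 - y**3/9.
Answer: y**3*log(y)/3 - y**3/9.


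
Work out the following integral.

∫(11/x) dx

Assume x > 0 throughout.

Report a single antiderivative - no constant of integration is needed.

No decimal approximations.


Answer: 11*log(x).


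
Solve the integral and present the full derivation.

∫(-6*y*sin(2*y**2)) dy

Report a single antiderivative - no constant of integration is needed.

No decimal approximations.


Step 1. Substitute u = y**2, turning ∫(-6*y*sin(2*y**2)) dy into ∫(-3*sin(2*u)) du: now ∫(-3*sin(2*u)) du.
Step 2. Evaluate the standard form: now 3*cos(2*u)/2.
Step 3. Substitute back u = y**2: now 3*cos(2*y**2)/2.
Answer: 3*cos(2*y**2)/2.


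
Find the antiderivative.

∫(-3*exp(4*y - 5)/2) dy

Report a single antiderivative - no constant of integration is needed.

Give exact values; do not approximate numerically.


Answer: -3*exp(4*y - 5)/8.


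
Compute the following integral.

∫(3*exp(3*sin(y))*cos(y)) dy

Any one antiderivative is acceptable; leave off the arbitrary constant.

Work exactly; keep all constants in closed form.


Answer: exp(3*sin(y)).


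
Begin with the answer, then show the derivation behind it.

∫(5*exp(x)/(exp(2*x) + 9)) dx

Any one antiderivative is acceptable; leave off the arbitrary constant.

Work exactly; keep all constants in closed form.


The answer is 5*atan(exp(x)/3)/3.
Step 1. Substitute u = exp(x), turning ∫(5*exp(x)/(exp(2*x) + 9)) dx into ∫(5/(u**2 + 9)) du: now ∫(5/(u**2 + 9)) du.
Step 2. Evaluate the standard form: now 5*atan(u/3)/3.
Step 3. Substitute back u = exp(x): now 5*atan(exp(x)/3)/3.
Answer: 5*atan(exp(x)/3)/3.


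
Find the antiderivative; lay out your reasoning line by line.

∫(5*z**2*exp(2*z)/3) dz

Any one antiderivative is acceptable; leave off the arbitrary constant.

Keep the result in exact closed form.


Step 1. Integrate ∫(5*z**2*exp(2*z)/3) dz by parts with u = z**2, dv = (5*exp(2*z)/3) dz, so v = 5*exp(2*z)/6: now 5*z**2*exp(2*z)/6 + ∫(-5*z*exp(2*z)/3) dz.
Step 2. Integrate ∫(-5*z*exp(2*z)/3) dz by parts with u = z, dv = (-5*exp(2*z)/3) dz, so v = -5*exp(2*z)/6: now 5*z**2*exp(2*z)/6 - 5*z*exp(2*z)/6 + ∫(5*exp(2*z)/6) dz.
Step 3. Evaluate the standard form: now 5*z**2*exp(2*z)/6 - 5*z*exp(2*z)/6 + 5*exp(2*z)/12.
Answer: 5*z**2*exp(2*z)/6 - 5*z*exp(2*z)/6 + 5*exp(2*z)/12.


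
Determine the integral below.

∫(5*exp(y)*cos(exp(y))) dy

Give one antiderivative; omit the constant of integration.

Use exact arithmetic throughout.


Answer: 5*sin(exp(y)).


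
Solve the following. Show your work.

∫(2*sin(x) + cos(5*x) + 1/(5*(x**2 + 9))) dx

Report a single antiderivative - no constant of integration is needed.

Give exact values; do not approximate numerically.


Step 1. Rewrite: now ∫(1/(5*(x**2 + 9))) dx + ∫(2*sin(x)) dx + ∫(cos(5*x)) dx.
Step 2. Evaluate the standard form: now -2*cos(x) + ∫(1/(5*(x**2 + 9))) dx + ∫(cos(5*x)) dx.
Step 3. Evaluate the standard form: now -2*cos(x) + atan(x/3)/15 + ∫(cos(5*x)) dx.
Step 4. Evaluate the standard form: now sin(5*x)/5 - 2*cos(x) + atan(x/3)/15.
Answer: sin(5*x)/5 - 2*cos(x) + atan(x/3)/15.


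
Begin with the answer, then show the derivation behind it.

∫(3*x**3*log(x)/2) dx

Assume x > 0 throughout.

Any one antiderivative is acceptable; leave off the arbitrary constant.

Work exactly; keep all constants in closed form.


The answer is 3*x**4*log(x)/8 - 3*x**4/32.
Step 1. Integrate ∫(3*x**3*log(x)/2) dx by parts with u = log(x), dv = (3*x**3/2) dx, so v = 3*x**4/8 [assuming x > 0]: now 3*x**4*log(x)/8 + ∫(-3*x**3/8) dx.
Step 2. Evaluate the standard form: now 3*x**4*log(x)/8 - 3*x**4/32.
Answer: 3*x**4*log(x)/8 - 3*x**4/32.


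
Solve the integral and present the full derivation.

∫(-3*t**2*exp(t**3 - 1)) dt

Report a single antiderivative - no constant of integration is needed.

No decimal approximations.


Step 1. Substitute u = t**3 - 1, turning ∫(-3*t**2*exp(t**3 - 1)) dt into ∫(-exp(u)) du: now ∫(-exp(u)) du.
Step 2. Evaluate the standard form: now -exp(u).
Step 3. Substitute back u = t**3 - 1: now -exp(t**3 - 1).
Answer: -exp(t**3 - 1).


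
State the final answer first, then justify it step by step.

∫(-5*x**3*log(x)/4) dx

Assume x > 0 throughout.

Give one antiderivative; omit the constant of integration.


The answer is -5*x**4*log(x)/16 + 5*x**4/64.
Step 1. Integrate ∫(-5*x**3*log(x)/4) dx by parts with u = log(x), dv = (-5*x**3/4) dx, so v = -5*x**4/16 [assuming x > 0]: now -5*x**4*log(x)/16 + ∫(5*x**3/16) dx.
Step 2. Evaluate the standard form: now -5*x**4*log(x)/16 + 5*x**4/64.
Answer: -5*x**4*log(x)/16 + 5*x**4/64.


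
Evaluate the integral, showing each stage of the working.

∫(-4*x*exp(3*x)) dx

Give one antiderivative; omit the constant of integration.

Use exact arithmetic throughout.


Step 1. Integrate ∫(-4*x*exp(3*x)) dx by parts with u = x, dv = (-4*exp(3*x)) dx, so v = -4*exp(3*x)/3: now -4*x*exp(3*x)/3 + ∫(4*exp(3*x)/3) dx.
Step 2. Evaluate the standard form: now -4*x*exp(3*x)/3 + 4*exp(3*x)/9.
Answer: -4*x*exp(3*x)/3 + 4*exp(3*x)/9.


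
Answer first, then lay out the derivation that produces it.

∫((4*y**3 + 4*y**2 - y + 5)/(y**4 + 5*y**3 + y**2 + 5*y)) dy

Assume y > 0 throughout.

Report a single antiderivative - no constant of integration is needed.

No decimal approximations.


The answer is log(y) + 3*log(y + 5) - atan(y).
Step 1. Decompose ∫((4*y**3 + 4*y**2 - y + 5)/(y**4 + 5*y**3 + y**2 + 5*y)) dy by partial fractions, (4*y**3 + 4*y**2 - y + 5)/(y**4 + 5*y**3 + y**2 + 5*y) = -1/(y**2 + 1) + 3/(y + 5) + 1/y: now ∫(1/y) dy + ∫(3/(y + 5)) dy + ∫(-1/(y**2 + 1)) dy.
Step 2. Evaluate the standard form [assuming y > 0]: now log(y) + ∫(3/(y + 5)) dy + ∫(-1/(y**2 + 1)) dy.
Step 3. Evaluate the standard form [assuming y > -5]: now log(y) + 3*log(y + 5) + ∫(-1/(y**2 + 1)) dy.
Step 4. Evaluate the standard form: now log(y) + 3*log(y + 5) - atan(y).
Answer: log(y) + 3*log(y + 5) - atan(y).


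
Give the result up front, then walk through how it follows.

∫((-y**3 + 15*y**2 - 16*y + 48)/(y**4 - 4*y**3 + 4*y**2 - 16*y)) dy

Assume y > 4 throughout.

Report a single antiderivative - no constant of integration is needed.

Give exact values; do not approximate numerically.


The answer is -3*log(y) + 2*log(y - 4) + 3*atan(y/2)/2.
Step 1. Decompose ∫((-y**3 + 15*y**2 - 16*y + 48)/(y**4 - 4*y**3 + 4*y**2 - 16*y)) dy by partial fractions, (-y**3 + 15*y**2 - 16*y + 48)/(y**4 - 4*y**3 + 4*y**2 - 16*y) = 3/(y**2 + 4) + 2/(y - 4) - 3/y: now ∫(-3/y) dy + ∫(2/(y - 4)) dy + ∫(3/(y**2 + 4)) dy.
Step 2. Evaluate the standard form [assuming y > 0]: now -3*log(y) + ∫(2/(y - 4)) dy + ∫(3/(y**2 + 4)) dy.
Step 3. Evaluate the standard form [assuming y > 4]: now -3*log(y) + 2*log(y - 4) + ∫(3/(y**2 + 4)) dy.
Step 4. Evaluate the standard form: now -3*log(y) + 2*log(y - 4) + 3*atan(y/2)/2.
Answer: -3*log(y) + 2*log(y - 4) + 3*atan(y/2)/2.


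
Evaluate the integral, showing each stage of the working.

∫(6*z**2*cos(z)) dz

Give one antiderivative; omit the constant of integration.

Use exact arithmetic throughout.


Step 1. Integrate ∫(6*z**2*cos(z)) dz by parts with u = z**2, dv = (6*cos(z)) dz, so v = 6*sin(z): now 6*z**2*sin(z) + ∫(-12*z*sin(z)) dz.
Step 2. Integrate ∫(-12*z*sin(z)) dz by parts with u = z, dv = (-12*sin(z)) dz, so v = 12*cos(z): now 6*z**2*sin(z) + 12*z*cos(z) + ∫(-12*cos(z)) dz.
Step 3. Evaluate the standard form: now 6*z**2*sin(z) + 12*z*cos(z) - 12*sin(z).
Answer: 6*z**2*sin(z) + 12*z*cos(z) - 12*sin(z).


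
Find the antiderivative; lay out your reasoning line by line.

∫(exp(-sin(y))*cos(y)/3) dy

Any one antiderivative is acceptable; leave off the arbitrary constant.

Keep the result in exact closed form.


Step 1. Substitute u = sin(y), turning ∫(exp(-sin(y))*cos(y)/3) dy into ∫(exp(-u)/3) du: now ∫(exp(-u)/3) du.
Step 2. Evaluate the standard form: now -exp(-u)/3.
Step 3. Substitute back u = sin(y): now -exp(-sin(y))/3.
Answer: -exp(-sin(y))/3.


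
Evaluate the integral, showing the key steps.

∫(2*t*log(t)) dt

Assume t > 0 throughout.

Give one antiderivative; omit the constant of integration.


Step 1. Integrate ∫(2*t*log(t)) dt by parts with u = log(t), dv = (2*t) dt, so v = t**2 [assuming t > 0]: now t**2*log(t) + ∫(-t) dt.
Step 2. Evaluate the standard form: now t**2*log(t) - t**2/2.
Answer: t**2*log(t) - t**2/2.


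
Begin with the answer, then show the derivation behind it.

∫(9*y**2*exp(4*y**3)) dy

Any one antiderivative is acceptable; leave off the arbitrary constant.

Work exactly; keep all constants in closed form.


The answer is 3*exp(4*y**3)/4.
Step 1. Substitute u = y**3, turning ∫(9*y**2*exp(4*y**3)) dy into ∫(3*exp(4*u)) du: now ∫(3*exp(4*u)) du.
Step 2. Evaluate the standard form: now 3*exp(4*u)/4.
Step 3. Substitute back u = y**3: now 3*exp(4*y**3)/4.
Answer: 3*exp(4*y**3)/4.


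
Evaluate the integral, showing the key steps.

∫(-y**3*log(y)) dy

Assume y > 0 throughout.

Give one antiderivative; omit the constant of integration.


Step 1. Integrate ∫(-y**3*log(y)) dy by parts with u = log(y), dv = (-y**3) dy, so v = -y**4/4 [assuming y > 0]: now -y**4*log(y)/4 + ∫(y**3/4) dy.
Step 2. Evaluate the standard form: now -y**4*log(y)/4 + y**4/16.
Answer: -y**4*log(y)/4 + y**4/16.


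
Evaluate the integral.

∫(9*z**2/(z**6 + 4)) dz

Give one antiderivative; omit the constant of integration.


Answer: 3*atan(z**3/2)/2.


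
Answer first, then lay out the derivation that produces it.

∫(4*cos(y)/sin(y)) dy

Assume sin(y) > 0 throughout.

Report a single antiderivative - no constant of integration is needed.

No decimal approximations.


The answer is 4*log(sin(y)).
Step 1. Substitute u = sin(y), turning ∫(4*cos(y)/sin(y)) dy into ∫(4/u) du: now ∫(4/u) du.
Step 2. Evaluate the standard form [assuming u > 0]: now 4*log(u).
Step 3. Substitute back u = sin(y): now 4*log(sin(y)).
Answer: 4*log(sin(y)).


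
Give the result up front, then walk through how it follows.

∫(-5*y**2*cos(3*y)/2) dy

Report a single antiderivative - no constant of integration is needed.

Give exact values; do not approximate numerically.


The answer is -5*y**2*sin(3*y)/6 - 5*y*cos(3*y)/9 + 5*sin(3*y)/27.
Step 1. Integrate ∫(-5*y**2*cos(3*y)/2) dy by parts with u = y**2, dv = (-5*cos(3*y)/2) dy, so v = -5*sin(3*y)/6: now -5*y**2*sin(3*y)/6 + ∫(5*y*sin(3*y)/3) dy.
Step 2. Integrate ∫(5*y*sin(3*y)/3) dy by parts with u = y, dv = (5*sin(3*y)/3) dy, so v = -5*cos(3*y)/9: now -5*y**2*sin(3*y)/6 - 5*y*cos(3*y)/9 + ∫(5*cos(3*y)/9) dy.
Step 3. Evaluate the standard form: now -5*y**2*sin(3*y)/6 - 5*y*cos(3*y)/9 + 5*sin(3*y)/27.
Answer: -5*y**2*sin(3*y)/6 - 5*y*cos(3*y)/9 + 5*sin(3*y)/27.


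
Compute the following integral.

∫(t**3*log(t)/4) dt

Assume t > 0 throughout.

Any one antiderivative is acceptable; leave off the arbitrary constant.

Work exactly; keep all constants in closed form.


Answer: t**4*log(t)/16 - t**4/64.


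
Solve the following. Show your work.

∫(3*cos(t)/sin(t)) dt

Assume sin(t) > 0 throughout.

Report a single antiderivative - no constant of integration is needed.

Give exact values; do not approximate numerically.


Step 1. Substitute u = sin(t), turning ∫(3*cos(t)/sin(t)) dt into ∫(3/u) du: now ∫(3/u) du.
Step 2. Evaluate the standard form [assuming u > 0]: now 3*log(u).
Step 3. Substitute back u = sin(t): now 3*log(sin(t)).
Answer: 3*log(sin(t)).


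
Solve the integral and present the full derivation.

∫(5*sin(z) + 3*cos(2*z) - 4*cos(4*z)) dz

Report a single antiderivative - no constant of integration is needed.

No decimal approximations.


Step 1. Rewrite: now ∫(5*sin(z)) dz + ∫(3*cos(2*z)) dz + ∫(-4*cos(4*z)) dz.
Step 2. Evaluate the standard form: now -sin(4*z) + ∫(5*sin(z)) dz + ∫(3*cos(2*z)) dz.
Step 3. Evaluate the standard form: now 3*sin(2*z)/2 - sin(4*z) + ∫(5*sin(z)) dz.
Step 4. Evaluate the standard form: now 3*sin(2*z)/2 - sin(4*z) - 5*cos(z).
Answer: 3*sin(2*z)/2 - sin(4*z) - 5*cos(z).


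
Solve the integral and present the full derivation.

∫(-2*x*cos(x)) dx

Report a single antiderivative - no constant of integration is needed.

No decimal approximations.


Step 1. Integrate ∫(-2*x*cos(x)) dx by parts with u = x, dv = (-2*cos(x)) dx, so v = -2*sin(x): now -2*x*sin(x) + ∫(2*sin(x)) dx.
Step 2. Evaluate the standard form: now -2*x*sin(x) - 2*cos(x).
Answer: -2*x*sin(x) - 2*cos(x).


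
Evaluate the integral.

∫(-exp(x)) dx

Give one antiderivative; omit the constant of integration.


Answer: -exp(x).


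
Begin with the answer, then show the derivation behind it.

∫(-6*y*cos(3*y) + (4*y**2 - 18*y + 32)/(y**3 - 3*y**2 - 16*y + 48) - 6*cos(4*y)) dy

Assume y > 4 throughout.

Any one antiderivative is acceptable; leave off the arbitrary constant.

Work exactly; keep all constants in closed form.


The answer is -2*y*sin(3*y) + 3*log(y - 4) - 2*log(y - 3) + 3*log(y + 4) - 3*sin(4*y)/2 - 2*cos(3*y)/3.
Step 1. Rewrite: now ∫(-6*y*cos(3*y)) dy + ∫((4*y**2 - 18*y + 32)/(y**3 - 3*y**2 - 16*y + 48)) dy + ∫(-6*cos(4*y)) dy.
Step 2. Decompose ∫((4*y**2 - 18*y + 32)/(y**3 - 3*y**2 - 16*y + 48)) dy by partial fractions, (4*y**2 - 18*y + 32)/(y**3 - 3*y**2 - 16*y + 48) = 3/(y + 4) - 2/(y - 3) + 3/(y - 4): now ∫(-6*y*cos(3*y)) dy + ∫(3/(y - 4)) dy + ∫(-2/(y - 3)) dy + ∫(3/(y + 4)) dy + ∫(-6*cos(4*y)) dy.
Step 3. Evaluate the standard form [assuming y > 4]: now 3*log(y - 4) + ∫(-6*y*cos(3*y)) dy + ∫(-2/(y - 3)) dy + ∫(3/(y + 4)) dy + ∫(-6*cos(4*y)) dy.
Step 4. Evaluate the standard form [assuming y > -4]: now 3*log(y - 4) + 3*log(y + 4) + ∫(-6*y*cos(3*y)) dy + ∫(-2/(y - 3)) dy + ∫(-6*cos(4*y)) dy.
Step 5. Evaluate the standard form [assuming y > 3]: now 3*log(y - 4) - 2*log(y - 3) + 3*log(y + 4) + ∫(-6*y*cos(3*y)) dy + ∫(-6*cos(4*y)) dy.
Step 6. Evaluate the standard form: now 3*log(y - 4) - 2*log(y - 3) + 3*log(y + 4) - 3*sin(4*y)/2 + ∫(-6*y*cos(3*y)) dy.
Step 7. Integrate ∫(-6*y*cos(3*y)) dy by parts with u = y, dv = (-6*cos(3*y)) dy, so v = -2*sin(3*y): now -2*y*sin(3*y) + 3*log(y - 4) - 2*log(y - 3) + 3*log(y + 4) - 3*sin(4*y)/2 + ∫(2*sin(3*y)) dy.
Step 8. Evaluate the standard form: now -2*y*sin(3*y) + 3*log(y - 4) - 2*log(y - 3) + 3*log(y + 4) - 3*sin(4*y)/2 - 2*cos(3*y)/3.
Answer: -2*y*sin(3*y) + 3*log(y - 4) - 2*log(y - 3) + 3*log(y + 4) - 3*sin(4*y)/2 - 2*cos(3*y)/3.


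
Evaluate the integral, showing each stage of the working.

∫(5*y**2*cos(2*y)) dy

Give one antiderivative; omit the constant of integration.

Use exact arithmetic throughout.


Step 1. Integrate ∫(5*y**2*cos(2*y)) dy by parts with u = y**2, dv = (5*cos(2*y)) dy, so v = 5*sin(2*y)/2: now 5*y**2*sin(2*y)/2 + ∫(-5*y*sin(2*y)) dy.
Step 2. Integrate ∫(-5*y*sin(2*y)) dy by parts with u = y, dv = (-5*sin(2*y)) dy, so v = 5*cos(2*y)/2: now 5*y**2*sin(2*y)/2 + 5*y*cos(2*y)/2 + ∫(-5*cos(2*y)/2) dy.
Step 3. Evaluate the standard form: now 5*y**2*sin(2*y)/2 + 5*y*cos(2*y)/2 - 5*sin(2*y)/4.
Answer: 5*y**2*sin(2*y)/2 + 5*y*cos(2*y)/2 - 5*sin(2*y)/4.


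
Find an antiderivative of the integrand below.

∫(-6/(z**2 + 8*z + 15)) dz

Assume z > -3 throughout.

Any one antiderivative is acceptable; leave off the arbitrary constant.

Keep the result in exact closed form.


Answer: -3*log(z + 3) + 3*log(z + 5).


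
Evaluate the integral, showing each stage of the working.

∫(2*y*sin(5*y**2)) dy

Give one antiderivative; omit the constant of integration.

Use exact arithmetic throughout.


Step 1. Substitute u = y**2, turning ∫(2*y*sin(5*y**2)) dy into ∫(sin(5*u)) du: now ∫(sin(5*u)) du.
Step 2. Evaluate the standard form: now -cos(5*u)/5.
Step 3. Substitute back u = y**2: now -cos(5*y**2)/5.
Answer: -cos(5*y**2)/5.


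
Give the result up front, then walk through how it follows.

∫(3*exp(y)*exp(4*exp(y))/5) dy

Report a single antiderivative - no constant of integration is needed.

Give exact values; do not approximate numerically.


The answer is 3*exp(4*exp(y))/20.
Step 1. Substitute u = exp(y), turning ∫(3*exp(y)*exp(4*exp(y))/5) dy into ∫(3*exp(4*u)/5) du: now ∫(3*exp(4*u)/5) du.
Step 2. Evaluate the standard form: now 3*exp(4*u)/20.
Step 3. Substitute back u = exp(y): now 3*exp(4*exp(y))/20.
Answer: 3*exp(4*exp(y))/20.


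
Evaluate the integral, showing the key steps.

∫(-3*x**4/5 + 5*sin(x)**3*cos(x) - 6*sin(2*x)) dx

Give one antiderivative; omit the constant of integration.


Step 1. Rewrite: now ∫(-3*x**4/5) dx + ∫(5*sin(x)**3*cos(x)) dx + ∫(-6*sin(2*x)) dx.
Step 2. Evaluate the standard form: now -3*x**5/25 + ∫(5*sin(x)**3*cos(x)) dx + ∫(-6*sin(2*x)) dx.
Step 3. Evaluate the standard form: now -3*x**5/25 + 3*cos(2*x) + ∫(5*sin(x)**3*cos(x)) dx.
Step 4. Substitute u = sin(x), turning ∫(5*sin(x)**3*cos(x)) dx into ∫(5*u**3) du: now -3*x**5/25 + 3*cos(2*x) + ∫(5*u**3) du.
Step 5. Evaluate the standard form: now 5*u**4/4 - 3*x**5/25 + 3*cos(2*x).
Step 6. Substitute back u = sin(x): now -3*x**5/25 + 5*sin(x)**4/4 + 3*cos(2*x).
Answer: -3*x**5/25 + 5*sin(x)**4/4 + 3*cos(2*x).


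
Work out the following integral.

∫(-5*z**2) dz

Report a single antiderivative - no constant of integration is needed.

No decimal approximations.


Answer: -5*z**3/3.


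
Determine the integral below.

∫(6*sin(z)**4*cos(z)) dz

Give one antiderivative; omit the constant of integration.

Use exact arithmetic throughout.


Answer: 6*sin(z)**5/5.


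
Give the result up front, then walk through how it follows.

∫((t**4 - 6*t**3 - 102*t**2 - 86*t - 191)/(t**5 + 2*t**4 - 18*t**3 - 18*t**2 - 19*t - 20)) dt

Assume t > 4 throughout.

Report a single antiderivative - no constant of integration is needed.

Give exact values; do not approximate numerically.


The answer is -3*log(t - 4) + 5*log(t + 1) - log(t + 5) + 4*atan(t).
Step 1. Decompose ∫((t**4 - 6*t**3 - 102*t**2 - 86*t - 191)/(t**5 + 2*t**4 - 18*t**3 - 18*t**2 - 19*t - 20)) dt by partial fractions, (t**4 - 6*t**3 - 102*t**2 - 86*t - 191)/(t**5 + 2*t**4 - 18*t**3 - 18*t**2 - 19*t - 20) = 4/(t**2 + 1) - 1/(t + 5) + 5/(t + 1) - 3/(t - 4): now ∫(-3/(t - 4)) dt + ∫(5/(t + 1)) dt + ∫(-1/(t + 5)) dt + ∫(4/(t**2 + 1)) dt.
Step 2. Evaluate the standard form [assuming t > -1]: now 5*log(t + 1) + ∫(-3/(t - 4)) dt + ∫(-1/(t + 5)) dt + ∫(4/(t**2 + 1)) dt.
Step 3. Evaluate the standard form [assuming t > 4]: now -3*log(t - 4) + 5*log(t + 1) + ∫(-1/(t + 5)) dt + ∫(4/(t**2 + 1)) dt.
Step 4. Evaluate the standard form [assuming t > -5]: now -3*log(t - 4) + 5*log(t + 1) - log(t + 5) + ∫(4/(t**2 + 1)) dt.
Step 5. Evaluate the standard form: now -3*log(t - 4) + 5*log(t + 1) - log(t + 5) + 4*atan(t).
Answer: -3*log(t - 4) + 5*log(t + 1) - log(t + 5) + 4*atan(t).


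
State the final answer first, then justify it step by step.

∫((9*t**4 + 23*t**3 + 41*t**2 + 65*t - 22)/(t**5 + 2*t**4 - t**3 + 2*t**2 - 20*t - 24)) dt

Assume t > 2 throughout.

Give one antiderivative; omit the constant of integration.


The answer is 5*log(t - 2) + 2*log(t + 1) + 2*log(t + 3) + 3*atan(t/2)/2.
Step 1. Decompose ∫((9*t**4 + 23*t**3 + 41*t**2 + 65*t - 22)/(t**5 + 2*t**4 - t**3 + 2*t**2 - 20*t - 24)) dt by partial fractions, (9*t**4 + 23*t**3 + 41*t**2 + 65*t - 22)/(t**5 + 2*t**4 - t**3 + 2*t**2 - 20*t - 24) = 3/(t**2 + 4) + 2/(t + 3) + 2/(t + 1) + 5/(t - 2): now ∫(5/(t - 2)) dt + ∫(2/(t + 1)) dt + ∫(2/(t + 3)) dt + ∫(3/(t**2 + 4)) dt.
Step 2. Evaluate the standard form [assuming t > -3]: now 2*log(t + 3) + ∫(5/(t - 2)) dt + ∫(2/(t + 1)) dt + ∫(3/(t**2 + 4)) dt.
Step 3. Evaluate the standard form [assuming t > -1]: now 2*log(t + 1) + 2*log(t + 3) + ∫(5/(t - 2)) dt + ∫(3/(t**2 + 4)) dt.
Step 4. Evaluate the standard form [assuming t > 2]: now 5*log(t - 2) + 2*log(t + 1) + 2*log(t + 3) + ∫(3/(t**2 + 4)) dt.
Step 5. Evaluate the standard form: now 5*log(t - 2) + 2*log(t + 1) + 2*log(t + 3) + 3*atan(t/2)/2.
Answer: 5*log(t - 2) + 2*log(t + 1) + 2*log(t + 3) + 3*atan(t/2)/2.


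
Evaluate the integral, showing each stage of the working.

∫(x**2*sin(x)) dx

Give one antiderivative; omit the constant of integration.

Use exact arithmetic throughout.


Step 1. Integrate ∫(x**2*sin(x)) dx by parts with u = x**2, dv = (sin(x)) dx, so v = -cos(x): now -x**2*cos(x) + ∫(2*x*cos(x)) dx.
Step 2. Integrate ∫(2*x*cos(x)) dx by parts with u = x, dv = (2*cos(x)) dx, so v = 2*sin(x): now -x**2*cos(x) + 2*x*sin(x) + ∫(-2*sin(x)) dx.
Step 3. Evaluate the standard form: now -x**2*cos(x) + 2*x*sin(x) + 2*cos(x).
Answer: -x**2*cos(x) + 2*x*sin(x) + 2*cos(x).


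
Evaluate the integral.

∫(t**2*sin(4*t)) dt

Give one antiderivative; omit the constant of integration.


Answer: -t**2*cos(4*t)/4 + t*sin(4*t)/8 + cos(4*t)/32.


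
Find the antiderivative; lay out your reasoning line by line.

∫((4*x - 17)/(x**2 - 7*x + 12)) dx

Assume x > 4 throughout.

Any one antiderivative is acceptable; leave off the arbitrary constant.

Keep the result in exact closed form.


Step 1. Decompose ∫((4*x - 17)/(x**2 - 7*x + 12)) dx by partial fractions, (4*x - 17)/(x**2 - 7*x + 12) = 5/(x - 3) - 1/(x - 4): now ∫(-1/(x - 4)) dx + ∫(5/(x - 3)) dx.
Step 2. Evaluate the standard form [assuming x > 4]: now -log(x - 4) + ∫(5/(x - 3)) dx.
Step 3. Evaluate the standard form [assuming x > 3]: now -log(x - 4) + 5*log(x - 3).
Answer: -log(x - 4) + 5*log(x - 3).


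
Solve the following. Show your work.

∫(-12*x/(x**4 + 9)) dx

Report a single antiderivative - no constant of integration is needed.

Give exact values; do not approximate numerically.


Step 1. Substitute u = x**2, turning ∫(-12*x/(x**4 + 9)) dx into ∫(-6/(u**2 + 9)) du: now ∫(-6/(u**2 + 9)) du.
Step 2. Evaluate the standard form: now -2*atan(u/3).
Step 3. Substitute back u = x**2: now -2*atan(x**2/3).
Answer: -2*atan(x**2/3).


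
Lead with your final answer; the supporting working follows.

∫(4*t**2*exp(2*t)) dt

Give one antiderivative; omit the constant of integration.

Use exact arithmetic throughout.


The answer is 2*t**2*exp(2*t) - 2*t*exp(2*t) + exp(2*t).
Step 1. Integrate ∫(4*t**2*exp(2*t)) dt by parts with u = t**2, dv = (4*exp(2*t)) dt, so v = 2*exp(2*t): now 2*t**2*exp(2*t) + ∫(-4*t*exp(2*t)) dt.
Step 2. Integrate ∫(-4*t*exp(2*t)) dt by parts with u = t, dv = (-4*exp(2*t)) dt, so v = -2*exp(2*t): now 2*t**2*exp(2*t) - 2*t*exp(2*t) + ∫(2*exp(2*t)) dt.
Step 3. Evaluate the standard form: now 2*t**2*exp(2*t) - 2*t*exp(2*t) + exp(2*t).
Answer: 2*t**2*exp(2*t) - 2*t*exp(2*t) + exp(2*t).


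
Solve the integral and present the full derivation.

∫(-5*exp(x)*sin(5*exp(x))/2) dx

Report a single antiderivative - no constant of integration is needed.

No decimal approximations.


Step 1. Substitute u = exp(x), turning ∫(-5*exp(x)*sin(5*exp(x))/2) dx into ∫(-5*sin(5*u)/2) du: now ∫(-5*sin(5*u)/2) du.
Step 2. Evaluate the standard form: now cos(5*u)/2.
Step 3. Substitute back u = exp(x): now cos(5*exp(x))/2.
Answer: cos(5*exp(x))/2.


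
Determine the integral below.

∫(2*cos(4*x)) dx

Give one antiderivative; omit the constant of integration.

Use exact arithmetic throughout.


Answer: sin(4*x)/2.


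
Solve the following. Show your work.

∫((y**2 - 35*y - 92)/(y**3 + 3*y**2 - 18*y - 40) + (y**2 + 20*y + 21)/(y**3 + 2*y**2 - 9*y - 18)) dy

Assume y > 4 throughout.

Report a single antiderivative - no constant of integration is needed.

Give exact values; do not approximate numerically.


Step 1. Rewrite: now ∫((y**2 - 35*y - 92)/(y**3 + 3*y**2 - 18*y - 40)) dy + ∫((y**2 + 20*y + 21)/(y**3 + 2*y**2 - 9*y - 18)) dy.
Step 2. Decompose ∫((y**2 - 35*y - 92)/(y**3 + 3*y**2 - 18*y - 40)) dy by partial fractions, (y**2 - 35*y - 92)/(y**3 + 3*y**2 - 18*y - 40) = 4/(y + 5) + 1/(y + 2) - 4/(y - 4): now ∫((y**2 + 20*y + 21)/(y**3 + 2*y**2 - 9*y - 18)) dy + ∫(-4/(y - 4)) dy + ∫(1/(y + 2)) dy + ∫(4/(y + 5)) dy.
Step 3. Evaluate the standard form [assuming y > 4]: now -4*log(y - 4) + ∫((y**2 + 20*y + 21)/(y**3 + 2*y**2 - 9*y - 18)) dy + ∫(1/(y + 2)) dy + ∫(4/(y + 5)) dy.
Step 4. Evaluate the standard form [assuming y > -5]: now -4*log(y - 4) + 4*log(y + 5) + ∫((y**2 + 20*y + 21)/(y**3 + 2*y**2 - 9*y - 18)) dy + ∫(1/(y + 2)) dy.
Step 5. Evaluate the standard form [assuming y > -2]: now -4*log(y - 4) + log(y + 2) + 4*log(y + 5) + ∫((y**2 + 20*y + 21)/(y**3 + 2*y**2 - 9*y - 18)) dy.
Step 6. Decompose ∫((y**2 + 20*y + 21)/(y**3 + 2*y**2 - 9*y - 18)) dy by partial fractions, (y**2 + 20*y + 21)/(y**3 + 2*y**2 - 9*y - 18) = -5/(y + 3) + 3/(y + 2) + 3/(y - 3): now -4*log(y - 4) + log(y + 2) + 4*log(y + 5) + ∫(3/(y - 3)) dy + ∫(3/(y + 2)) dy + ∫(-5/(y + 3)) dy.
Step 7. Evaluate the standard form [assuming y > -3]: now -4*log(y - 4) + log(y + 2) - 5*log(y + 3) + 4*log(y + 5) + ∫(3/(y - 3)) dy + ∫(3/(y + 2)) dy.
Step 8. Evaluate the standard form [assuming y > 3]: now -4*log(y - 4) + 3*log(y - 3) + log(y + 2) - 5*log(y + 3) + 4*log(y + 5) + ∫(3/(y + 2)) dy.
Step 9. Evaluate the standard form [assuming y > -2]: now -4*log(y - 4) + 3*log(y - 3) + 4*log(y + 2) - 5*log(y + 3) + 4*log(y + 5).
Answer: -4*log(y - 4) + 3*log(y - 3) + 4*log(y + 2) - 5*log(y + 3) + 4*log(y + 5).


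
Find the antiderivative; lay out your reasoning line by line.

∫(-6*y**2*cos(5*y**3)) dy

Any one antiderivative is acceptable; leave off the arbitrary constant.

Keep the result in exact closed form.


Step 1. Substitute u = y**3, turning ∫(-6*y**2*cos(5*y**3)) dy into ∫(-2*cos(5*u)) du: now ∫(-2*cos(5*u)) du.
Step 2. Evaluate the standard form: now -2*sin(5*u)/5.
Step 3. Substitute back u = y**3: now -2*sin(5*y**3)/5.
Answer: -2*sin(5*y**3)/5.


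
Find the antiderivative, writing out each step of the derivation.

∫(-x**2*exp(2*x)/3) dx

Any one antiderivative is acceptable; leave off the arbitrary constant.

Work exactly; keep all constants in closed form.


Step 1. Integrate ∫(-x**2*exp(2*x)/3) dx by parts with u = x**2, dv = (-exp(2*x)/3) dx, so v = -exp(2*x)/6: now -x**2*exp(2*x)/6 + ∫(x*exp(2*x)/3) dx.
Step 2. Integrate ∫(x*exp(2*x)/3) dx by parts with u = x, dv = (exp(2*x)/3) dx, so v = exp(2*x)/6: now -x**2*exp(2*x)/6 + x*exp(2*x)/6 + ∫(-exp(2*x)/6) dx.
Step 3. Evaluate the standard form: now -x**2*exp(2*x)/6 + x*exp(2*x)/6 - exp(2*x)/12.
Answer: -x**2*exp(2*x)/6 + x*exp(2*x)/6 - exp(2*x)/12.


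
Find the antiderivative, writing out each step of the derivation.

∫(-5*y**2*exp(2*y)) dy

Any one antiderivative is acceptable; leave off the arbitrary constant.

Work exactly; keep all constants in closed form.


Step 1. Integrate ∫(-5*y**2*exp(2*y)) dy by parts with u = y**2, dv = (-5*exp(2*y)) dy, so v = -5*exp(2*y)/2: now -5*y**2*exp(2*y)/2 + ∫(5*y*exp(2*y)) dy.
Step 2. Integrate ∫(5*y*exp(2*y)) dy by parts with u = y, dv = (5*exp(2*y)) dy, so v = 5*exp(2*y)/2: now -5*y**2*exp(2*y)/2 + 5*y*exp(2*y)/2 + ∫(-5*exp(2*y)/2) dy.
Step 3. Evaluate the standard form: now -5*y**2*exp(2*y)/2 + 5*y*exp(2*y)/2 - 5*exp(2*y)/4.
Answer: -5*y**2*exp(2*y)/2 + 5*y*exp(2*y)/2 - 5*exp(2*y)/4.
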